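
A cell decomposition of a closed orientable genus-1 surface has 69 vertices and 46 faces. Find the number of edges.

For a closed orientable surface of genus 1, χ = 2 − 2·1 = 0.
E = V + F − (0) = 69 + 46 − (0) = 115.

115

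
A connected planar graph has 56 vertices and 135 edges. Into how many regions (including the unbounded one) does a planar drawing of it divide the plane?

81

Euler's formula for a connected plane graph: V − E + F = 2, so F = 2 − 56 + 135 = 81.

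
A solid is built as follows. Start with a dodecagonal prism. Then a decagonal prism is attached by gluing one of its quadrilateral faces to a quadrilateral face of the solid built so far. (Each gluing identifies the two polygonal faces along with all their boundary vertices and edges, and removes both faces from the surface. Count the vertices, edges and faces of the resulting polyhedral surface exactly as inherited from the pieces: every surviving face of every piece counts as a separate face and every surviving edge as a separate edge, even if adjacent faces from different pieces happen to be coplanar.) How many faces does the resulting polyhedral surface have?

A dodecagonal prism: V=24, E=36, F=14.
Attach a decagonal prism (V=20, E=30, F=12) along a 4-gon: merge 4 vertices and 4 edges, delete both glued faces → V=40, E=62, F=24.
Check: V − E + F = 40 − 62 + 24 = 2.

24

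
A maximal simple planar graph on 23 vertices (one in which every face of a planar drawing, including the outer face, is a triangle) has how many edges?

In a plane triangulation 3F = 2E and V − E + F = 2, so E = 3V − 6 = 3·23 − 6 = 63.

63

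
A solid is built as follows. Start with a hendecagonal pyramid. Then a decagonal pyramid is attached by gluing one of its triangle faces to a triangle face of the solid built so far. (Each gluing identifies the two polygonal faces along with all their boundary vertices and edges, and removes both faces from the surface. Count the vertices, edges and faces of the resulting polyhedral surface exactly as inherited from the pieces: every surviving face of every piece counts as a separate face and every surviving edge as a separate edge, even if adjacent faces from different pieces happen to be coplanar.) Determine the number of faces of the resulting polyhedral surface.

21

A hendecagonal pyramid: V=12, E=22, F=12.
Attach a decagonal pyramid (V=11, E=20, F=11) along a 3-gon: merge 3 vertices and 3 edges, delete both glued faces → V=20, E=39, F=21.
Check: V − E + F = 20 − 39 + 21 = 2.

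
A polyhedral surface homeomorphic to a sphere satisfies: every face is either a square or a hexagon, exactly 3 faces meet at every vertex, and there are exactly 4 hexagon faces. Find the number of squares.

Let x be the number of squares; then F = 4 + x.
Edge–face incidences: 2E = 6·4 + 4·x = 24 + 4x.
Every vertex has degree 3, so 3V = 2E.
Euler: V − E + F = 2 ⇒ (2E)/3 − E + (4 + x) = 2.
Multiply by 6: 2·(2E) − 3·(2E) + 6·(4 + x) = 12, i.e. 24 + 6x − (24 + 4x) = 12.
Collecting terms: 2x = 12, so x = 6.
Then 2E = 24 + 4·6 = 48, so E = 24, V = 2E/3 = 16, F = 4 + 6 = 10.

6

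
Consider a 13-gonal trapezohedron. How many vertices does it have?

The n-trapezohedron (dual of the n-antiprism) has V = 2·13 + 2 = 28, E = 4·13 = 52, F = 2·13 = 26.
Check: V − E + F = 28 − 52 + 26 = 2.

28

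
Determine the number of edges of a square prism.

12

A prism on an n-gon has two n-gon bases and n rectangular sides: V = 2·4 = 8, E = 3·4 = 12, F = 4 + 2 = 6.
Check: V − E + F = 8 − 12 + 6 = 2.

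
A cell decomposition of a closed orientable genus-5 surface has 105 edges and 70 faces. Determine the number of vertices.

27

For a closed orientable surface of genus 5, χ = 2 − 2·5 = -8.
V = -8 + E − F = -8 + 105 − 70 = 27.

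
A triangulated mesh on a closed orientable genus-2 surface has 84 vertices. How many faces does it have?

172

χ = 2 − 2·2 = -2, and every face is a triangle so 3F = 2E.
V − E + F = -2 with E = 3F/2 gives 84 − (3/2 − 1)·F = -2, so F = 172 and E = 258.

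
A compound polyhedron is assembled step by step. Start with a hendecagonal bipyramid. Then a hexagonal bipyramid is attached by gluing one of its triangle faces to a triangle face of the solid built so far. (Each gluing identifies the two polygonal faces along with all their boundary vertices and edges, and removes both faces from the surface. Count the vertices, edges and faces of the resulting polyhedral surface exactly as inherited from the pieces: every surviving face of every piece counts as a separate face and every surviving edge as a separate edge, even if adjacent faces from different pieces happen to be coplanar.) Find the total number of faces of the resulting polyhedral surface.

A hendecagonal bipyramid: V=13, E=33, F=22.
Attach a hexagonal bipyramid (V=8, E=18, F=12) along a 3-gon: merge 3 vertices and 3 edges, delete both glued faces → V=18, E=48, F=32.
Check: V − E + F = 18 − 48 + 32 = 2.

32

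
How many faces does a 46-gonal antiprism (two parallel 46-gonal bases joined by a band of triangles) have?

An antiprism on an n-gon has two n-gon caps and 2n triangles: V = 2·46 = 92, E = 4·46 = 184, F = 2·46 + 2 = 94.

94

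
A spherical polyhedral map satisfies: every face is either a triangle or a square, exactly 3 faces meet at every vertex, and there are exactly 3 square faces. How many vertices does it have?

Let x be the number of triangles; then F = 3 + x.
Edge–face incidences: 2E = 4·3 + 3·x = 12 + 3x.
Every vertex has degree 3, so 3V = 2E.
Euler: V − E + F = 2 ⇒ (2E)/3 − E + (3 + x) = 2.
Multiply by 6: 2·(2E) − 3·(2E) + 6·(3 + x) = 12, i.e. 18 + 6x − (12 + 3x) = 12.
Collecting terms: 3x + 6 = 12, so 3x = 6, so x = 2.
Then 2E = 12 + 3·2 = 18, so E = 9, V = 2E/3 = 6, F = 3 + 2 = 5.

6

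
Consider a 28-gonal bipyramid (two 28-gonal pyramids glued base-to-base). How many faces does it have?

56

A bipyramid over an n-gon has 2n triangular faces and n + 2 vertices: V = 28 + 2 = 30, E = 3·28 = 84, F = 2·28 = 56.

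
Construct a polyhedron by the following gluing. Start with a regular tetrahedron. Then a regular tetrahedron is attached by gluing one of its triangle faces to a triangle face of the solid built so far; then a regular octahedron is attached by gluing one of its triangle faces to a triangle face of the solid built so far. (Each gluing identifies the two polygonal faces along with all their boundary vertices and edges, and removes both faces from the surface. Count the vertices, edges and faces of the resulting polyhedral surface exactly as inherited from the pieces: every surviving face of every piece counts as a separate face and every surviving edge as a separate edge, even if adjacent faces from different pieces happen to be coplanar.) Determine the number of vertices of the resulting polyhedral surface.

8

A regular tetrahedron: V=4, E=6, F=4.
Attach a regular tetrahedron (V=4, E=6, F=4) along a 3-gon: merge 3 vertices and 3 edges, delete both glued faces → V=5, E=9, F=6.
Attach a regular octahedron (V=6, E=12, F=8) along a 3-gon: merge 3 vertices and 3 edges, delete both glued faces → V=8, E=18, F=12.
Check: V − E + F = 8 − 18 + 12 = 2.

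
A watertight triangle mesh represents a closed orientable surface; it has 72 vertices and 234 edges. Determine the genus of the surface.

4

Every face is a triangle and each edge borders two faces, so 3F = 2·234, giving F = 156.
χ = V − E + F = 72 − 234 + 156 = -6.
For a closed orientable surface χ = 2 − 2g, so g = (2 − (-6))/2 = 4.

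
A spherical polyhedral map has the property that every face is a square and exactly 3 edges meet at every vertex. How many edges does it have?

Each face has 4 edges and each edge borders two faces, so 2E = 4F.
Each vertex has degree 3, so 3V = 2E and hence V = 4F/3.
Euler: V − E + F = 2 ⇒ (4F/3) − (4F/2) + F = 2.
Multiply by 6: (8 − 12 + 6)F = 12, i.e. 2F = 12.
So F = 6, E = 4·6/2 = 12, V = 4·6/3 = 8.

12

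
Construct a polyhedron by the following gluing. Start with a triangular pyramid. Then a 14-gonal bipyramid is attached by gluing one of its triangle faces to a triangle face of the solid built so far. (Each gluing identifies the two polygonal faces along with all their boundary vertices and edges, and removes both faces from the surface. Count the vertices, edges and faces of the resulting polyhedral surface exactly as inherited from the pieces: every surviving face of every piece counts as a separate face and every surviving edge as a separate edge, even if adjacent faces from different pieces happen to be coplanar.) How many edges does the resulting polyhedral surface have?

A triangular pyramid: V=4, E=6, F=4.
Attach a 14-gonal bipyramid (V=16, E=42, F=28) along a 3-gon: merge 3 vertices and 3 edges, delete both glued faces → V=17, E=45, F=30.
Check: V − E + F = 17 − 45 + 30 = 2.

45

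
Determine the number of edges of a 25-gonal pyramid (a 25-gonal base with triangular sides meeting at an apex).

A pyramid on an n-gon base has one n-gon and n triangles: V = 25 + 1 = 26, E = 2·25 = 50, F = 25 + 1 = 26.

50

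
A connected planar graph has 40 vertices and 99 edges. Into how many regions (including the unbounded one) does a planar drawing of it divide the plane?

61

Euler's formula for a connected plane graph: V − E + F = 2, so F = 2 − 40 + 99 = 61.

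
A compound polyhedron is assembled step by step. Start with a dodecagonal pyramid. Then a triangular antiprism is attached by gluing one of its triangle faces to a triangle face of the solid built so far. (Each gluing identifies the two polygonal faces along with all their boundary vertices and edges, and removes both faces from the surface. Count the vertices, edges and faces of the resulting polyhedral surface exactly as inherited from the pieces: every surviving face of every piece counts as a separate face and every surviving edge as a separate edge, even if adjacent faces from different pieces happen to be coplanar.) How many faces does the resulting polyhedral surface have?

19

A dodecagonal pyramid: V=13, E=24, F=13.
Attach a triangular antiprism (V=6, E=12, F=8) along a 3-gon: merge 3 vertices and 3 edges, delete both glued faces → V=16, E=33, F=19.
Check: V − E + F = 16 − 33 + 19 = 2.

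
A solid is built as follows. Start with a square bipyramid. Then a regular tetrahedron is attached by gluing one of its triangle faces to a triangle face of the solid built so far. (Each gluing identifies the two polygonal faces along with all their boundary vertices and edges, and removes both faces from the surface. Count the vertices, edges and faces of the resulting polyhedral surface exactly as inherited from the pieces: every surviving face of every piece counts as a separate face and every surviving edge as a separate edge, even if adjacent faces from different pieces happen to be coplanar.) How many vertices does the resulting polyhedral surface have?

A square bipyramid: V=6, E=12, F=8.
Attach a regular tetrahedron (V=4, E=6, F=4) along a 3-gon: merge 3 vertices and 3 edges, delete both glued faces → V=7, E=15, F=10.
Check: V − E + F = 7 − 15 + 10 = 2.

7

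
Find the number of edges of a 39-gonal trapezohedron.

The n-trapezohedron (dual of the n-antiprism) has V = 2·39 + 2 = 80, E = 4·39 = 156, F = 2·39 = 78.

156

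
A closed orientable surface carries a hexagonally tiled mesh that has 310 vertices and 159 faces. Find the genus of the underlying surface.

Every face is a hexagon, so 2E = 6·159 = 954, giving E = 477.
χ = V − E + F = 310 − 477 + 159 = -8.
For a closed orientable surface χ = 2 − 2g, so g = (2 − (-8))/2 = 5.

5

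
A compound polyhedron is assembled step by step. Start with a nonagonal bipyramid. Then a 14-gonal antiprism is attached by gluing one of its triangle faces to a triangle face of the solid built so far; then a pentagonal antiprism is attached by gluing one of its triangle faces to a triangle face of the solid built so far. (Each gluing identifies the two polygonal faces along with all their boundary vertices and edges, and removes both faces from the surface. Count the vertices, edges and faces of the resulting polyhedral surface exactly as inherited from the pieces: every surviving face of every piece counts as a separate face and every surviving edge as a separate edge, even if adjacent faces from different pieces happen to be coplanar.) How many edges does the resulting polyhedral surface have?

97

A nonagonal bipyramid: V=11, E=27, F=18.
Attach a 14-gonal antiprism (V=28, E=56, F=30) along a 3-gon: merge 3 vertices and 3 edges, delete both glued faces → V=36, E=80, F=46.
Attach a pentagonal antiprism (V=10, E=20, F=12) along a 3-gon: merge 3 vertices and 3 edges, delete both glued faces → V=43, E=97, F=56.
Check: V − E + F = 43 − 97 + 56 = 2.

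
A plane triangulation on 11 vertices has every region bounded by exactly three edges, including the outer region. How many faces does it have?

In a plane triangulation 3F = 2E and V − E + F = 2, so F = 2V − 4 = 2·11 − 4 = 18.

18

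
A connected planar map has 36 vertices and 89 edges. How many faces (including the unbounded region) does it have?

Euler's formula for a connected plane graph: V − E + F = 2, so F = 2 − 36 + 89 = 55.

55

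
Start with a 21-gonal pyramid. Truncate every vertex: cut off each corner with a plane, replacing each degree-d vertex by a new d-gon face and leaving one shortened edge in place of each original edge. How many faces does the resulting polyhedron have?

44

The base solid has V = 22, E = 42, F = 22.
Truncation replaces each original edge-end by a new vertex, so V′ = 2E = 84.
Each original edge survives, and each old vertex of degree d contributes d new edges; summing degrees gives Σd = 2E, so E′ = E + 2E = 3E = 126.
Each original face survives and each original vertex becomes one new face: F′ = F + V = 44.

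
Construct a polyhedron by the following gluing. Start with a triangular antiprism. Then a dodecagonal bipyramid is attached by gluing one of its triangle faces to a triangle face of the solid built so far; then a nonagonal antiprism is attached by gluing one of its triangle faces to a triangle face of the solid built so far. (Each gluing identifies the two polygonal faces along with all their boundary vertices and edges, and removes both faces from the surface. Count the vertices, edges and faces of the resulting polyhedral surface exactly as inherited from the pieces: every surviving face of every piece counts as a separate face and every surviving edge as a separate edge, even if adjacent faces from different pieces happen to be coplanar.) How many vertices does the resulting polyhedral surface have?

32

A triangular antiprism: V=6, E=12, F=8.
Attach a dodecagonal bipyramid (V=14, E=36, F=24) along a 3-gon: merge 3 vertices and 3 edges, delete both glued faces → V=17, E=45, F=30.
Attach a nonagonal antiprism (V=18, E=36, F=20) along a 3-gon: merge 3 vertices and 3 edges, delete both glued faces → V=32, E=78, F=48.
Check: V − E + F = 32 − 78 + 48 = 2.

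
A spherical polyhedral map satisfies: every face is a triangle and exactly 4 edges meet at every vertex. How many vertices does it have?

6

Each face has 3 edges and each edge borders two faces, so 2E = 3F.
Each vertex has degree 4, so 4V = 2E and hence V = 3F/4.
Euler: V − E + F = 2 ⇒ (3F/4) − (3F/2) + F = 2.
Multiply by 8: (6 − 12 + 8)F = 16, i.e. 2F = 16.
So F = 8, E = 3·8/2 = 12, V = 3·8/4 = 6.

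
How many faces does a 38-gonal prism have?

A prism on an n-gon has two n-gon bases and n rectangular sides: V = 2·38 = 76, E = 3·38 = 114, F = 38 + 2 = 40.

40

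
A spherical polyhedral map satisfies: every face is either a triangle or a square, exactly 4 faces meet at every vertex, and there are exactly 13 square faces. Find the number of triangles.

Let x be the number of triangles; then F = 13 + x.
Edge–face incidences: 2E = 4·13 + 3·x = 52 + 3x.
Every vertex has degree 4, so 4V = 2E.
Euler: V − E + F = 2 ⇒ (2E)/4 − E + (13 + x) = 2.
Multiply by 8: 2·(2E) − 4·(2E) + 8·(13 + x) = 16, i.e. 104 + 8x − 2·(52 + 3x) = 16.
Collecting terms: 2x = 16, so x = 8.
Then 2E = 52 + 3·8 = 76, so E = 38, V = 2E/4 = 19, F = 13 + 8 = 21.

8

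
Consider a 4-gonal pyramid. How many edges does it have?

8

A pyramid on an n-gon base has one n-gon and n triangles: V = 4 + 1 = 5, E = 2·4 = 8, F = 4 + 1 = 5.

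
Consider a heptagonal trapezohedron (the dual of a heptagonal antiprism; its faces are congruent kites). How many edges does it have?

28

The n-trapezohedron (dual of the n-antiprism) has V = 2·7 + 2 = 16, E = 4·7 = 28, F = 2·7 = 14.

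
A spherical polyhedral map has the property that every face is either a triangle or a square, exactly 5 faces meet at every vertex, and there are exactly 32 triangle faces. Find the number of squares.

6

Let x be the number of squares; then F = 32 + x.
Edge–face incidences: 2E = 3·32 + 4·x = 96 + 4x.
Every vertex has degree 5, so 5V = 2E.
Euler: V − E + F = 2 ⇒ (2E)/5 − E + (32 + x) = 2.
Multiply by 10: 2·(2E) − 5·(2E) + 10·(32 + x) = 20, i.e. 320 + 10x − 3·(96 + 4x) = 20.
Collecting terms: −2x + 32 = 20, so −2x = −12, so x = 6.
Then 2E = 96 + 4·6 = 120, so E = 60, V = 2E/5 = 24, F = 32 + 6 = 38.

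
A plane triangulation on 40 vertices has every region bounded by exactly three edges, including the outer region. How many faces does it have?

76

In a plane triangulation 3F = 2E and V − E + F = 2, so F = 2V − 4 = 2·40 − 4 = 76.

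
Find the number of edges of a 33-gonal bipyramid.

99

A bipyramid over an n-gon has 2n triangular faces and n + 2 vertices: V = 33 + 2 = 35, E = 3·33 = 99, F = 2·33 = 66.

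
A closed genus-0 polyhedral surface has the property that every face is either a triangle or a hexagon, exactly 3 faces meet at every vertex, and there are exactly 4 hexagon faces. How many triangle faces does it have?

4

Let x be the number of triangles; then F = 4 + x.
Edge–face incidences: 2E = 6·4 + 3·x = 24 + 3x.
Every vertex has degree 3, so 3V = 2E.
Euler: V − E + F = 2 ⇒ (2E)/3 − E + (4 + x) = 2.
Multiply by 6: 2·(2E) − 3·(2E) + 6·(4 + x) = 12, i.e. 24 + 6x − (24 + 3x) = 12.
Collecting terms: 3x = 12, so x = 4.
Then 2E = 24 + 3·4 = 36, so E = 18, V = 2E/3 = 12, F = 4 + 4 = 8.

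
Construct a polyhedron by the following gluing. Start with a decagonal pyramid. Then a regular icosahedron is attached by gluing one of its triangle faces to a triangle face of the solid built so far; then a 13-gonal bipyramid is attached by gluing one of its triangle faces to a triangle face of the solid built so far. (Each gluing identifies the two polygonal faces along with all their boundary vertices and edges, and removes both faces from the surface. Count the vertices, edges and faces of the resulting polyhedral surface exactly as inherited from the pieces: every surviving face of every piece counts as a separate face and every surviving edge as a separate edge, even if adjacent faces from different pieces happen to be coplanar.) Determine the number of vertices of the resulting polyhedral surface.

32

A decagonal pyramid: V=11, E=20, F=11.
Attach a regular icosahedron (V=12, E=30, F=20) along a 3-gon: merge 3 vertices and 3 edges, delete both glued faces → V=20, E=47, F=29.
Attach a 13-gonal bipyramid (V=15, E=39, F=26) along a 3-gon: merge 3 vertices and 3 edges, delete both glued faces → V=32, E=83, F=53.
Check: V − E + F = 32 − 83 + 53 = 2.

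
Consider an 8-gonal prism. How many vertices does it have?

A prism on an n-gon has two n-gon bases and n rectangular sides: V = 2·8 = 16, E = 3·8 = 24, F = 8 + 2 = 10.

16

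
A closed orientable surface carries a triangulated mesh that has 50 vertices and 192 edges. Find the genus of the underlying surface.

Every face is a triangle and each edge borders two faces, so 3F = 2·192, giving F = 128.
χ = V − E + F = 50 − 192 + 128 = -14.
For a closed orientable surface χ = 2 − 2g, so g = (2 − (-14))/2 = 8.

8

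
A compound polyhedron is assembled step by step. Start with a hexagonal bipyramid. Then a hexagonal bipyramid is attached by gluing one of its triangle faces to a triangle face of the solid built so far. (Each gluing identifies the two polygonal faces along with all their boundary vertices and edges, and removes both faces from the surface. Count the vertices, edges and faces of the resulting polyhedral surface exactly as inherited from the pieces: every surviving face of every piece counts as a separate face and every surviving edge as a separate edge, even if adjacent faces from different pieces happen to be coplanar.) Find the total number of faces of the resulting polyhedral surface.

A hexagonal bipyramid: V=8, E=18, F=12.
Attach a hexagonal bipyramid (V=8, E=18, F=12) along a 3-gon: merge 3 vertices and 3 edges, delete both glued faces → V=13, E=33, F=22.
Check: V − E + F = 13 − 33 + 22 = 2.

22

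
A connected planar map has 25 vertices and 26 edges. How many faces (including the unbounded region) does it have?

3

Euler's formula for a connected plane graph: V − E + F = 2, so F = 2 − 25 + 26 = 3.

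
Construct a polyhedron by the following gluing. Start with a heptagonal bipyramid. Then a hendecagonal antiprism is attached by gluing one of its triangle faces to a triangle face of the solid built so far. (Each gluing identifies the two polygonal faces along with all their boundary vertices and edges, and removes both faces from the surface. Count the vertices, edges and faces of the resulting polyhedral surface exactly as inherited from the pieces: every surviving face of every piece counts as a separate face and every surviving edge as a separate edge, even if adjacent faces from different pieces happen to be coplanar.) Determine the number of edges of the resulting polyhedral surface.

62

A heptagonal bipyramid: V=9, E=21, F=14.
Attach a hendecagonal antiprism (V=22, E=44, F=24) along a 3-gon: merge 3 vertices and 3 edges, delete both glued faces → V=28, E=62, F=36.
Check: V − E + F = 28 − 62 + 36 = 2.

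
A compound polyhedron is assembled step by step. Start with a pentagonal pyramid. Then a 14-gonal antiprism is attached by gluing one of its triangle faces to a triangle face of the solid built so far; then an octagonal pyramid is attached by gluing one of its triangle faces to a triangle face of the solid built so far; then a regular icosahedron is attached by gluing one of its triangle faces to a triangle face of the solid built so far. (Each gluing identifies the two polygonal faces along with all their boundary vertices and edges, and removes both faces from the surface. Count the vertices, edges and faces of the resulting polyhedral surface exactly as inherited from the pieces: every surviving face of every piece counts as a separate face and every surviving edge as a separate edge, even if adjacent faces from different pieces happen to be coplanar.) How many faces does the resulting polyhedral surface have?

A pentagonal pyramid: V=6, E=10, F=6.
Attach a 14-gonal antiprism (V=28, E=56, F=30) along a 3-gon: merge 3 vertices and 3 edges, delete both glued faces → V=31, E=63, F=34.
Attach an octagonal pyramid (V=9, E=16, F=9) along a 3-gon: merge 3 vertices and 3 edges, delete both glued faces → V=37, E=76, F=41.
Attach a regular icosahedron (V=12, E=30, F=20) along a 3-gon: merge 3 vertices and 3 edges, delete both glued faces → V=46, E=103, F=59.
Check: V − E + F = 46 − 103 + 59 = 2.

59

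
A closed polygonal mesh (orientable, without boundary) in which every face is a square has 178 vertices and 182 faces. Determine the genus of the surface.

3

Every face is a square, so 2E = 4·182 = 728, giving E = 364.
χ = V − E + F = 178 − 364 + 182 = -4.
For a closed orientable surface χ = 2 − 2g, so g = (2 − (-4))/2 = 3.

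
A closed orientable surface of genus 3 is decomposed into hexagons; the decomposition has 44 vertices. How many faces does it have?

χ = 2 − 2·3 = -4, and every face is a hexagon so 6F = 2E.
V − E + F = -4 with E = 6F/2 gives 44 − (6/2 − 1)·F = -4, so F = 24 and E = 72.

24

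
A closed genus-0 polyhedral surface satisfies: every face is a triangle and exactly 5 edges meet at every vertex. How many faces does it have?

Each face has 3 edges and each edge borders two faces, so 2E = 3F.
Each vertex has degree 5, so 5V = 2E and hence V = 3F/5.
Euler: V − E + F = 2 ⇒ (3F/5) − (3F/2) + F = 2.
Multiply by 10: (6 − 15 + 10)F = 20, i.e. 1F = 20.
So F = 20, E = 3·20/2 = 30, V = 3·20/5 = 12.

20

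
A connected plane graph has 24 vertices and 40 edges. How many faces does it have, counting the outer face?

Euler's formula for a connected plane graph: V − E + F = 2, so F = 2 − 24 + 40 = 18.

18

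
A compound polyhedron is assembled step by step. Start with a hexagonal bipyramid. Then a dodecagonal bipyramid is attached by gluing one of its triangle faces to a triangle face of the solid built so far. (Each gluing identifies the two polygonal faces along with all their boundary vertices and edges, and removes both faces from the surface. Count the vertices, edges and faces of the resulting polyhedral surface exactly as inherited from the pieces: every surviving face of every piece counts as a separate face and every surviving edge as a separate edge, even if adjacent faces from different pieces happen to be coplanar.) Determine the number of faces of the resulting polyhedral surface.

A hexagonal bipyramid: V=8, E=18, F=12.
Attach a dodecagonal bipyramid (V=14, E=36, F=24) along a 3-gon: merge 3 vertices and 3 edges, delete both glued faces → V=19, E=51, F=34.
Check: V − E + F = 19 − 51 + 34 = 2.

34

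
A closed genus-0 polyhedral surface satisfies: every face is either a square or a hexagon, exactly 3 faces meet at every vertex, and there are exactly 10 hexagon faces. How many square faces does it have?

Let x be the number of squares; then F = 10 + x.
Edge–face incidences: 2E = 6·10 + 4·x = 60 + 4x.
Every vertex has degree 3, so 3V = 2E.
Euler: V − E + F = 2 ⇒ (2E)/3 − E + (10 + x) = 2.
Multiply by 6: 2·(2E) − 3·(2E) + 6·(10 + x) = 12, i.e. 60 + 6x − (60 + 4x) = 12.
Collecting terms: 2x = 12, so x = 6.
Then 2E = 60 + 4·6 = 84, so E = 42, V = 2E/3 = 28, F = 10 + 6 = 16.

6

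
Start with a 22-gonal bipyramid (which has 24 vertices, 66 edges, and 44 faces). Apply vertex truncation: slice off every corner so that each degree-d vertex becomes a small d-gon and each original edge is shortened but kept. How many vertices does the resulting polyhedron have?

132

Truncation replaces each original edge-end by a new vertex, so V′ = 2E = 132.
Each original edge survives, and each old vertex of degree d contributes d new edges; summing degrees gives Σd = 2E, so E′ = E + 2E = 3E = 198.
Each original face survives and each original vertex becomes one new face: F′ = F + V = 68.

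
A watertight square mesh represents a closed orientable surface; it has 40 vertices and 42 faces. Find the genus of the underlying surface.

2

Every face is a square, so 2E = 4·42 = 168, giving E = 84.
χ = V − E + F = 40 − 84 + 42 = -2.
For a closed orientable surface χ = 2 − 2g, so g = (2 − (-2))/2 = 2.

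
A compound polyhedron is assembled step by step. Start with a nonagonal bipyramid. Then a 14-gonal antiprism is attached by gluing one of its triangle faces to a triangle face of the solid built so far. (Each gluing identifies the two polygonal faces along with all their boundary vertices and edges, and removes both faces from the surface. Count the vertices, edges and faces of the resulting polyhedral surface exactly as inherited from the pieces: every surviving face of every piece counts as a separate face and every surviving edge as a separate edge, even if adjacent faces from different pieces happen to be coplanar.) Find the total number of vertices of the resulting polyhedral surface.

A nonagonal bipyramid: V=11, E=27, F=18.
Attach a 14-gonal antiprism (V=28, E=56, F=30) along a 3-gon: merge 3 vertices and 3 edges, delete both glued faces → V=36, E=80, F=46.
Check: V − E + F = 36 − 80 + 46 = 2.

36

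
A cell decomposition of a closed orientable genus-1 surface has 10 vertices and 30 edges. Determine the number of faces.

20

For a closed orientable surface of genus 1, χ = 2 − 2·1 = 0.
F = 0 − V + E = 0 − 10 + 30 = 20.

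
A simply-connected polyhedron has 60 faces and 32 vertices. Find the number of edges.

90

Here V − E + F = 2.
E = V + F − (2) = 32 + 60 − (2) = 90.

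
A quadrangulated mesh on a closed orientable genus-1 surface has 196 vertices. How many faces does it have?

χ = 2 − 2·1 = 0, and every face is a square so 4F = 2E.
V − E + F = 0 with E = 4F/2 gives 196 − (4/2 − 1)·F = 0, so F = 196 and E = 392.

196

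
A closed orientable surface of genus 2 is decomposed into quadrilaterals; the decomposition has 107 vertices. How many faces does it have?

χ = 2 − 2·2 = -2, and every face is a square so 4F = 2E.
V − E + F = -2 with E = 4F/2 gives 107 − (4/2 − 1)·F = -2, so F = 109 and E = 218.

109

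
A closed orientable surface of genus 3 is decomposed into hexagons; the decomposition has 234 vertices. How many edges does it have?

357

χ = 2 − 2·3 = -4, and every face is a hexagon so 6F = 2E.
V − E + F = -4 with E = 6F/2 gives 234 − (6/2 − 1)·F = -4, so F = 119 and E = 357.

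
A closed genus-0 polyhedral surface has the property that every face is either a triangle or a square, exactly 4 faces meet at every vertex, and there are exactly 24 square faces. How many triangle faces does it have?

Let x be the number of triangles; then F = 24 + x.
Edge–face incidences: 2E = 4·24 + 3·x = 96 + 3x.
Every vertex has degree 4, so 4V = 2E.
Euler: V − E + F = 2 ⇒ (2E)/4 − E + (24 + x) = 2.
Multiply by 8: 2·(2E) − 4·(2E) + 8·(24 + x) = 16, i.e. 192 + 8x − 2·(96 + 3x) = 16.
Collecting terms: 2x = 16, so x = 8.
Then 2E = 96 + 3·8 = 120, so E = 60, V = 2E/4 = 30, F = 24 + 8 = 32.

8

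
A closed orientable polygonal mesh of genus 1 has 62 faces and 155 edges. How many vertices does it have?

For a closed orientable surface of genus 1, χ = 2 − 2·1 = 0.
V = 0 + E − F = 0 + 155 − 62 = 93.

93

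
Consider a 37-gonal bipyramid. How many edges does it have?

A bipyramid over an n-gon has 2n triangular faces and n + 2 vertices: V = 37 + 2 = 39, E = 3·37 = 111, F = 2·37 = 74.

111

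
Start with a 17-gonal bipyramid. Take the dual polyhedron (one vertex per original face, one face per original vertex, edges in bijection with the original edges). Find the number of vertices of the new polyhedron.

34

The base solid has V = 19, E = 51, F = 34.
The dual swaps V and F and preserves E: V′ = F = 34, E′ = E = 51, F′ = V = 19.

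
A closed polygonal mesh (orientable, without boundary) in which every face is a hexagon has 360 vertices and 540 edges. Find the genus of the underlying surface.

1

Every face is a hexagon and each edge borders two faces, so 6F = 2·540, giving F = 180.
χ = V − E + F = 360 − 540 + 180 = 0.
For a closed orientable surface χ = 2 − 2g, so g = (2 − (0))/2 = 1.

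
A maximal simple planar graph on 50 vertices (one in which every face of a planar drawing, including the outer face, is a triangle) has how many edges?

In a plane triangulation 3F = 2E and V − E + F = 2, so E = 3V − 6 = 3·50 − 6 = 144.

144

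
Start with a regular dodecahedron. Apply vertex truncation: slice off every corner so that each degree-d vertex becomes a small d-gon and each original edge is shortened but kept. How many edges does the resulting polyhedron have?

90

The base solid has V = 20, E = 30, F = 12.
Truncation replaces each original edge-end by a new vertex, so V′ = 2E = 60.
Each original edge survives, and each old vertex of degree d contributes d new edges; summing degrees gives Σd = 2E, so E′ = E + 2E = 3E = 90.
Each original face survives and each original vertex becomes one new face: F′ = F + V = 32.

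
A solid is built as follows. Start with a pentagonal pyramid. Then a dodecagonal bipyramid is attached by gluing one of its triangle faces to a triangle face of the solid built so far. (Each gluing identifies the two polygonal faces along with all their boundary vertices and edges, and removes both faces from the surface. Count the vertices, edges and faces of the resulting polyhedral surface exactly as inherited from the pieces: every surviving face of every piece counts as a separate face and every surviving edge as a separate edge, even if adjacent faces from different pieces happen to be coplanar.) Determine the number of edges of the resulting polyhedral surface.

43

A pentagonal pyramid: V=6, E=10, F=6.
Attach a dodecagonal bipyramid (V=14, E=36, F=24) along a 3-gon: merge 3 vertices and 3 edges, delete both glued faces → V=17, E=43, F=28.
Check: V − E + F = 17 − 43 + 28 = 2.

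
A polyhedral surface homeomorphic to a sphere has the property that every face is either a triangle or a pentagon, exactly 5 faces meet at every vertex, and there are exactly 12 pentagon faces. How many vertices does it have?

Let x be the number of triangles; then F = 12 + x.
Edge–face incidences: 2E = 5·12 + 3·x = 60 + 3x.
Every vertex has degree 5, so 5V = 2E.
Euler: V − E + F = 2 ⇒ (2E)/5 − E + (12 + x) = 2.
Multiply by 10: 2·(2E) − 5·(2E) + 10·(12 + x) = 20, i.e. 120 + 10x − 3·(60 + 3x) = 20.
Collecting terms: x − 60 = 20, so x = 80.
Then 2E = 60 + 3·80 = 300, so E = 150, V = 2E/5 = 60, F = 12 + 80 = 92.

60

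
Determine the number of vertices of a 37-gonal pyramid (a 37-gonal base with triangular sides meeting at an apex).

A pyramid on an n-gon base has one n-gon and n triangles: V = 37 + 1 = 38, E = 2·37 = 74, F = 37 + 1 = 38.

38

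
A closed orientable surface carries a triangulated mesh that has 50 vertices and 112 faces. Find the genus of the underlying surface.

4

Every face is a triangle, so 2E = 3·112 = 336, giving E = 168.
χ = V − E + F = 50 − 168 + 112 = -6.
For a closed orientable surface χ = 2 − 2g, so g = (2 − (-6))/2 = 4.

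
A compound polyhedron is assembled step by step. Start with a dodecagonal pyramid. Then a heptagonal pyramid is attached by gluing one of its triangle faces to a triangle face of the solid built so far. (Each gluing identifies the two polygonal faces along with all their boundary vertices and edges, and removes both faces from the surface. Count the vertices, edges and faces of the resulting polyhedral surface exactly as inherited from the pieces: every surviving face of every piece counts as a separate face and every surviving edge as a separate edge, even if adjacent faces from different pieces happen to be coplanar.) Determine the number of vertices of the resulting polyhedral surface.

18

A dodecagonal pyramid: V=13, E=24, F=13.
Attach a heptagonal pyramid (V=8, E=14, F=8) along a 3-gon: merge 3 vertices and 3 edges, delete both glued faces → V=18, E=35, F=19.
Check: V − E + F = 18 − 35 + 19 = 2.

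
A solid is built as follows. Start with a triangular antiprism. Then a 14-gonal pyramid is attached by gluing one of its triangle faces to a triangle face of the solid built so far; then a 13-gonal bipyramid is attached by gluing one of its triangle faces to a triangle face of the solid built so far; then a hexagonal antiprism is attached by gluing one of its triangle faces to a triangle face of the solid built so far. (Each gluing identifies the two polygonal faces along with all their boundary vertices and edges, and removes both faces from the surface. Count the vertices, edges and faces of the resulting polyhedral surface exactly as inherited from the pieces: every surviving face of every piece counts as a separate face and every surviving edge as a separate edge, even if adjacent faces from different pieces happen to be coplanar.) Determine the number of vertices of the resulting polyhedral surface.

A triangular antiprism: V=6, E=12, F=8.
Attach a 14-gonal pyramid (V=15, E=28, F=15) along a 3-gon: merge 3 vertices and 3 edges, delete both glued faces → V=18, E=37, F=21.
Attach a 13-gonal bipyramid (V=15, E=39, F=26) along a 3-gon: merge 3 vertices and 3 edges, delete both glued faces → V=30, E=73, F=45.
Attach a hexagonal antiprism (V=12, E=24, F=14) along a 3-gon: merge 3 vertices and 3 edges, delete both glued faces → V=39, E=94, F=57.
Check: V − E + F = 39 − 94 + 57 = 2.

39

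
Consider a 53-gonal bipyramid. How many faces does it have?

A bipyramid over an n-gon has 2n triangular faces and n + 2 vertices: V = 53 + 2 = 55, E = 3·53 = 159, F = 2·53 = 106.

106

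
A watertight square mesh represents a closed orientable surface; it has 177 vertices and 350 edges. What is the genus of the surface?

0

Every face is a square and each edge borders two faces, so 4F = 2·350, giving F = 175.
χ = V − E + F = 177 − 350 + 175 = 2.
For a closed orientable surface χ = 2 − 2g, so g = (2 − (2))/2 = 0.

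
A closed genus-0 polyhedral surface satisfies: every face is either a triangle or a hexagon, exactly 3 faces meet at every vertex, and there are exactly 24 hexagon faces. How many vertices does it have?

52

Let x be the number of triangles; then F = 24 + x.
Edge–face incidences: 2E = 6·24 + 3·x = 144 + 3x.
Every vertex has degree 3, so 3V = 2E.
Euler: V − E + F = 2 ⇒ (2E)/3 − E + (24 + x) = 2.
Multiply by 6: 2·(2E) − 3·(2E) + 6·(24 + x) = 12, i.e. 144 + 6x − (144 + 3x) = 12.
Collecting terms: 3x = 12, so x = 4.
Then 2E = 144 + 3·4 = 156, so E = 78, V = 2E/3 = 52, F = 24 + 4 = 28.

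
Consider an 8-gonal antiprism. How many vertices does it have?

An antiprism on an n-gon has two n-gon caps and 2n triangles: V = 2·8 = 16, E = 4·8 = 32, F = 2·8 + 2 = 18.

16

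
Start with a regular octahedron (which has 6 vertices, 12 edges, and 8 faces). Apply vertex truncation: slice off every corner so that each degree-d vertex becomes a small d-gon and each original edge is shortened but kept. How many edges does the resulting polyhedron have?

36

Truncation replaces each original edge-end by a new vertex, so V′ = 2E = 24.
Each original edge survives, and each old vertex of degree d contributes d new edges; summing degrees gives Σd = 2E, so E′ = E + 2E = 3E = 36.
Each original face survives and each original vertex becomes one new face: F′ = F + V = 14.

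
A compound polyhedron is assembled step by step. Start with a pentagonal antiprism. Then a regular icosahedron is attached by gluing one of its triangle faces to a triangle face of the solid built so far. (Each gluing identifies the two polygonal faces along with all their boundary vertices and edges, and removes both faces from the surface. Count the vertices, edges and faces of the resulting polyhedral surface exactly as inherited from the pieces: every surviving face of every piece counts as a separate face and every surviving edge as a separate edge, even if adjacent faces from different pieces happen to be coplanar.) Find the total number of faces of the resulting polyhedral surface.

30

A pentagonal antiprism: V=10, E=20, F=12.
Attach a regular icosahedron (V=12, E=30, F=20) along a 3-gon: merge 3 vertices and 3 edges, delete both glued faces → V=19, E=47, F=30.
Check: V − E + F = 19 − 47 + 30 = 2.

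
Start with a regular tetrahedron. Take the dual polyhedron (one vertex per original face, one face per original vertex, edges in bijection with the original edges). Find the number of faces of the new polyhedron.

The base solid has V = 4, E = 6, F = 4.
The dual swaps V and F and preserves E: V′ = F = 4, E′ = E = 6, F′ = V = 4.

4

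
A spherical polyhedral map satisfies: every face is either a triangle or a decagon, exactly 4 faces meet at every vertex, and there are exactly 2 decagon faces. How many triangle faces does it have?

20

Let x be the number of triangles; then F = 2 + x.
Edge–face incidences: 2E = 10·2 + 3·x = 20 + 3x.
Every vertex has degree 4, so 4V = 2E.
Euler: V − E + F = 2 ⇒ (2E)/4 − E + (2 + x) = 2.
Multiply by 8: 2·(2E) − 4·(2E) + 8·(2 + x) = 16, i.e. 16 + 8x − 2·(20 + 3x) = 16.
Collecting terms: 2x − 24 = 16, so 2x = 40, so x = 20.
Then 2E = 20 + 3·20 = 80, so E = 40, V = 2E/4 = 20, F = 2 + 20 = 22.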